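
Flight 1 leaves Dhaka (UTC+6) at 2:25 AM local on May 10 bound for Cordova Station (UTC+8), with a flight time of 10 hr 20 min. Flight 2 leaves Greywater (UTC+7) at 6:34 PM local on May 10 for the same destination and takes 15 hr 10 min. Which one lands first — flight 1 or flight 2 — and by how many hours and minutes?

Flight 1 in UTC: 2:25 AM − 6:00 = 8:25 PM on May 9.
+10 hours 20 minutes → arrive 6:45 AM UTC on May 10.
Flight 2 in UTC: 6:34 PM − 7:00 = 11:34 AM on May 10.
+15 hours 10 minutes → arrive 2:44 AM UTC on May 11.
Flight 1 lands earlier by 19 hours 59 minutes.

the first, by 19 hours 59 minutes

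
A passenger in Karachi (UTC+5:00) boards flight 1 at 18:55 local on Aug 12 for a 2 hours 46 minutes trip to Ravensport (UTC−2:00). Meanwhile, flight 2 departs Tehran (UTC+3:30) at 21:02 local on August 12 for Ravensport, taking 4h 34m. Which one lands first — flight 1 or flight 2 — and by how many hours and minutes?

Flight 1 in UTC: 18:55 − 5:00 = 13:55 on Aug 12.
+2 hours 46 minutes → arrive 16:41 UTC on Aug 12.
Flight 2 in UTC: 21:02 − 3:30 = 17:32 on Aug 12.
+4 hours and 34 minutes → arrive 22:06 UTC on Aug 12.
Flight 1 lands earlier by 5 hours 25 minutes.

the first, by 5 hours 25 minutes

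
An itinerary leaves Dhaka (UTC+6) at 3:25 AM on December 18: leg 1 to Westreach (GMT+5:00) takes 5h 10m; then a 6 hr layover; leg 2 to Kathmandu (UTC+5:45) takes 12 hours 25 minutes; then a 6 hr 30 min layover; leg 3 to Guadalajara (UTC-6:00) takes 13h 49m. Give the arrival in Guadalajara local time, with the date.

11:19 AM on Dec 19

Convert departure to UTC: 3:25 AM − 6:00 = 9:25 PM UTC on Dec 17.
Add 5 hours 10 minutes leg 1 → 2:35 AM UTC (Dec 18).
Add 6 hours layover in Westreach → 8:35 AM UTC.
Add 12 hours and 25 minutes leg 2 → 9:00 PM UTC.
Add 6 hours 30 minutes layover in Kathmandu → 3:30 AM UTC (Dec 19).
Add 13 hours 49 minutes leg 3 → 5:19 PM UTC.
Guadalajara is UTC−6:00, so local arrival = 5:19 PM − 6:00 = 11:19 AM on Dec 19.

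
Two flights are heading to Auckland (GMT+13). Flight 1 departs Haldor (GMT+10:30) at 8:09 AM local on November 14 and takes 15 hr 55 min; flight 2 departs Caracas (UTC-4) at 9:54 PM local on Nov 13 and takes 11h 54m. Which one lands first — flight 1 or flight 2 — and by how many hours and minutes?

the first, by 14 minutes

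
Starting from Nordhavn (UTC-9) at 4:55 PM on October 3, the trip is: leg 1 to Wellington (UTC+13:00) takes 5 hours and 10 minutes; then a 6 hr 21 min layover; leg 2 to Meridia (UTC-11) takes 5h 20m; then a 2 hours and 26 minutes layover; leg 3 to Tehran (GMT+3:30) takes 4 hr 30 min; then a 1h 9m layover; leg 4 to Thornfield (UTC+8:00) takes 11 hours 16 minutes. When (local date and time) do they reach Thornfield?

Convert departure to UTC: 4:55 PM + 9:00 = 1:55 AM UTC on Oct 4.
Add 5 hours and 10 minutes leg 1 → 7:05 AM UTC.
Add 6 hours 21 minutes layover in Wellington → 1:26 PM UTC.
Add 5 hours and 20 minutes leg 2 → 6:46 PM UTC.
Add 2 hours and 26 minutes layover in Meridia → 9:12 PM UTC.
Add 4 hours and 30 minutes leg 3 → 1:42 AM UTC (Oct 5).
Add 1 hour 9 minutes layover in Tehran → 2:51 AM UTC.
Add 11 hours 16 minutes leg 4 → 2:07 PM UTC.
Thornfield is UTC+8:00, so local arrival = 2:07 PM + 8:00 = 10:07 PM on Oct 5.

10:07 PM on October 5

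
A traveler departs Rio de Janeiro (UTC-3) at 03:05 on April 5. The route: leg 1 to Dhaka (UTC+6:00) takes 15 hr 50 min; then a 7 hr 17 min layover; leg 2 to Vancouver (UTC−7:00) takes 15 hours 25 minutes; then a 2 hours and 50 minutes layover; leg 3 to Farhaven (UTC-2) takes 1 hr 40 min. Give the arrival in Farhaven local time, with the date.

23:07 on April 6

Convert departure to UTC: 03:05 + 3:00 = 06:05 UTC on Apr 5.
Add 15 hours 50 minutes leg 1 → 21:55 UTC.
Add 7 hours and 17 minutes layover in Dhaka → 05:12 UTC (Apr 6).
Add 15 hours 25 minutes leg 2 → 20:37 UTC.
Add 2 hours and 50 minutes layover in Vancouver → 23:27 UTC.
Add 1 hour 40 minutes leg 3 → 01:07 UTC (Apr 7).
Farhaven is UTC−2:00, so local arrival = 01:07 − 2:00 = 23:07 on Apr 6.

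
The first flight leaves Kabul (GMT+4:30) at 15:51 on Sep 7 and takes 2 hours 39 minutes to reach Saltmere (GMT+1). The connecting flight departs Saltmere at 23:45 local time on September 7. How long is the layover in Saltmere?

Convert departure to UTC: 15:51 − 4:30 = 11:21 UTC on Sep 7.
Add 2 hours 39 minutes flight time → 14:00 UTC.
Saltmere is UTC+1:00, so local arrival = 14:00 + 1:00 = 15:00 on Sep 7.
Layover = 23:45 − 15:00 = 8 hours 45 minutes.

8 hours 45 minutes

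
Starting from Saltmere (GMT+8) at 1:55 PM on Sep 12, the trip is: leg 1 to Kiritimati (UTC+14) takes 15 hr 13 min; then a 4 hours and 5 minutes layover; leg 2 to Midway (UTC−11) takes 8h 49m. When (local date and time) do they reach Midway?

Convert departure to UTC: 1:55 PM − 8:00 = 5:55 AM UTC on Sep 12.
Add 15 hours 13 minutes leg 1 → 9:08 PM UTC.
Add 4 hours 5 minutes layover in Kiritimati → 1:13 AM UTC (Sep 13).
Add 8 hours 49 minutes leg 2 → 10:02 AM UTC.
Midway is UTC−11:00, so local arrival = 10:02 AM − 11:00 = 11:02 PM on Sep 12.

11:02 PM on September 12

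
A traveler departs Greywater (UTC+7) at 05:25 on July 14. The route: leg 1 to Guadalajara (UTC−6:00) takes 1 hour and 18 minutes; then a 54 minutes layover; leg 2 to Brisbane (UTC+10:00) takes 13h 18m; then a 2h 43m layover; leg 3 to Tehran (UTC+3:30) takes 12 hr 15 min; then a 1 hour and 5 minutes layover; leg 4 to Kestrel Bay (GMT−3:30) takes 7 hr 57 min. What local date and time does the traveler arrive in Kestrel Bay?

Convert departure to UTC: 05:25 − 7:00 = 22:25 UTC on Jul 13.
Add 1 hour 18 minutes leg 1 → 23:43 UTC.
Add 54 minutes layover in Guadalajara → 00:37 UTC (Jul 14).
Add 13 hours 18 minutes leg 2 → 13:55 UTC.
Add 2 hours and 43 minutes layover in Brisbane → 16:38 UTC.
Add 12 hours and 15 minutes leg 3 → 04:53 UTC (Jul 15).
Add 1 hour 5 minutes layover in Tehran → 05:58 UTC.
Add 7 hours 57 minutes leg 4 → 13:55 UTC.
Kestrel Bay is UTC−3:30, so local arrival = 13:55 − 3:30 = 10:25 on Jul 15.

10:25 on Jul 15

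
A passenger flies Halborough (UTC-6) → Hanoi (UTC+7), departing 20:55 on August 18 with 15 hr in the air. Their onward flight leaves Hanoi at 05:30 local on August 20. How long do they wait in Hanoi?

4 hours 35 minutes

Convert departure to UTC: 20:55 + 6:00 = 02:55 UTC on Aug 19.
Add 15 hours flight time → 17:55 UTC.
Hanoi is UTC+7:00, so local arrival = 17:55 + 7:00 = 00:55 on Aug 20.
Layover = 05:30 − 00:55 = 4 hours 35 minutes.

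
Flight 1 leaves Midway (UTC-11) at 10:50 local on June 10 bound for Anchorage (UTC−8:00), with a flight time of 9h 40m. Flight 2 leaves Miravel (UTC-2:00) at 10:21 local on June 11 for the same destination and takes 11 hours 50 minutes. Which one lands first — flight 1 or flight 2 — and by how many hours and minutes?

Flight 1 in UTC: 10:50 + 11:00 = 21:50 on Jun 10.
+9 hours and 40 minutes → arrive 07:30 UTC on Jun 11.
Flight 2 in UTC: 10:21 + 2:00 = 12:21 on Jun 11.
+11 hours 50 minutes → arrive 00:11 UTC on Jun 12.
Flight 1 lands earlier by 16 hours 41 minutes.

the first, by 16 hours 41 minutes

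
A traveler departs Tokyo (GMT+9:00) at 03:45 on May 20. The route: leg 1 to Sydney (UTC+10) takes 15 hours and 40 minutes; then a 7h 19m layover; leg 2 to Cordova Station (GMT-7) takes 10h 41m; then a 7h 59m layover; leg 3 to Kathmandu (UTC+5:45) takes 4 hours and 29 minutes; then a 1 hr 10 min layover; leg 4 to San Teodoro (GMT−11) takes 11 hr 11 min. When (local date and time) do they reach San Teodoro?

Convert departure to UTC: 03:45 − 9:00 = 18:45 UTC on May 19.
Add 15 hours and 40 minutes leg 1 → 10:25 UTC (May 20).
Add 7 hours and 19 minutes layover in Sydney → 17:44 UTC.
Add 10 hours 41 minutes leg 2 → 04:25 UTC (May 21).
Add 7 hours 59 minutes layover in Cordova Station → 12:24 UTC.
Add 4 hours 29 minutes leg 3 → 16:53 UTC.
Add 1 hour 10 minutes layover in Kathmandu → 18:03 UTC.
Add 11 hours and 11 minutes leg 4 → 05:14 UTC (May 22).
San Teodoro is UTC−11:00, so local arrival = 05:14 − 11:00 = 18:14 on May 21.

18:14 on May 21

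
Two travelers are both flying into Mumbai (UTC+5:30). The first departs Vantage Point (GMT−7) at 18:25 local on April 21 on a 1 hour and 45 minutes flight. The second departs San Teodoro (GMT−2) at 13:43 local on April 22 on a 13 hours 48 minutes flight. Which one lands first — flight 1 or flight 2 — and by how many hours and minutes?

the first, by 26 hours 21 minutes

Flight 1 in UTC: 18:25 + 7:00 = 01:25 on Apr 22.
+1 hour 45 minutes → arrive 03:10 UTC on Apr 22.
Flight 2 in UTC: 13:43 + 2:00 = 15:43 on Apr 22.
+13 hours 48 minutes → arrive 05:31 UTC on Apr 23.
Flight 1 lands earlier by 26 hours 21 minutes.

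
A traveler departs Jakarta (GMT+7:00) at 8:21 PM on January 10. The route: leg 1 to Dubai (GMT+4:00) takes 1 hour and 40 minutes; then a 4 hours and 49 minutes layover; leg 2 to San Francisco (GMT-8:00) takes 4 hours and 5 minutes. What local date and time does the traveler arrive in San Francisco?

3:55 PM on January 10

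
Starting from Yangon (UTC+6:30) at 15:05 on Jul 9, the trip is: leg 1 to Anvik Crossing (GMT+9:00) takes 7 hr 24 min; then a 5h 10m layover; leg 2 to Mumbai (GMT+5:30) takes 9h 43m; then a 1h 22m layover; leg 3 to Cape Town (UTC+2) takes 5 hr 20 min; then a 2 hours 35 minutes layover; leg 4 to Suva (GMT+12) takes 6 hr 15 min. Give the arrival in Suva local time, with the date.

10:24 on July 11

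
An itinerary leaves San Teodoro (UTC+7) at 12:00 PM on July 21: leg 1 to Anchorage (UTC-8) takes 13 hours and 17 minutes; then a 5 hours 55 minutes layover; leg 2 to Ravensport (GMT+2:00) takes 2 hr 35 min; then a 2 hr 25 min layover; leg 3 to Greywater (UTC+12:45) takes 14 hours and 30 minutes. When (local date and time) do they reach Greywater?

Convert departure to UTC: 12:00 PM − 7:00 = 5:00 AM UTC on Jul 21.
Add 13 hours 17 minutes leg 1 → 6:17 PM UTC.
Add 5 hours 55 minutes layover in Anchorage → 12:12 AM UTC (Jul 22).
Add 2 hours and 35 minutes leg 2 → 2:47 AM UTC.
Add 2 hours 25 minutes layover in Ravensport → 5:12 AM UTC.
Add 14 hours 30 minutes leg 3 → 7:42 PM UTC.
Greywater is UTC+12:45, so local arrival = 7:42 PM + 12:45 = 8:27 AM on Jul 23.

8:27 AM on July 23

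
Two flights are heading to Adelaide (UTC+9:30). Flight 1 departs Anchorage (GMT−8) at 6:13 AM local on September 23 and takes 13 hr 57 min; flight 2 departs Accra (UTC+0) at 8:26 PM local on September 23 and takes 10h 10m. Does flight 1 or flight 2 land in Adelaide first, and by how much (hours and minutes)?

Flight 1 in UTC: 6:13 AM + 8:00 = 2:13 PM on Sep 23.
+13 hours 57 minutes → arrive 4:10 AM UTC on Sep 24.
Flight 2 departs at 8:26 PM UTC (Sep 23).
+10 hours 10 minutes → arrive 6:36 AM UTC on Sep 24.
Flight 1 lands earlier by 2 hours 26 minutes.

the first, by 2 hours 26 minutes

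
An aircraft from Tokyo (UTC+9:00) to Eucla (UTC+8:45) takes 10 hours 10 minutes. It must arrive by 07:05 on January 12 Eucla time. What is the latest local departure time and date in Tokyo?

21:10 on Jan 11

Target arrival in UTC: 07:05 − 8:45 = 22:20 on Jan 11.
Subtract 10 hours and 10 minutes → departure 12:10 UTC on Jan 11.
Tokyo is UTC+9:00: 12:10 + 9:00 = 21:10 on Jan 11.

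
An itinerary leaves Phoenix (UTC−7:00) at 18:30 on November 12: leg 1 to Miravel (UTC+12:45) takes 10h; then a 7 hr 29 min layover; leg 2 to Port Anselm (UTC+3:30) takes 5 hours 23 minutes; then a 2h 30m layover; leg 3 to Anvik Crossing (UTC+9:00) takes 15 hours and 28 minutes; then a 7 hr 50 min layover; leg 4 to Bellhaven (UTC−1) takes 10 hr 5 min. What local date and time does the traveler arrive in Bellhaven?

11:15 on Nov 15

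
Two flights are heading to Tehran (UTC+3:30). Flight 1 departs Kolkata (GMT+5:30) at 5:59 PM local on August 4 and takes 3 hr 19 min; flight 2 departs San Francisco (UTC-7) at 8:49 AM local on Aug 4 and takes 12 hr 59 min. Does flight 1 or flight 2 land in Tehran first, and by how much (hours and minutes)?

the first, by 13 hours

Flight 1 in UTC: 5:59 PM − 5:30 = 12:29 PM on Aug 4.
+3 hours 19 minutes → arrive 3:48 PM UTC on Aug 4.
Flight 2 in UTC: 8:49 AM + 7:00 = 3:49 PM on Aug 4.
+12 hours 59 minutes → arrive 4:48 AM UTC on Aug 5.
Flight 1 lands earlier by 13 hours.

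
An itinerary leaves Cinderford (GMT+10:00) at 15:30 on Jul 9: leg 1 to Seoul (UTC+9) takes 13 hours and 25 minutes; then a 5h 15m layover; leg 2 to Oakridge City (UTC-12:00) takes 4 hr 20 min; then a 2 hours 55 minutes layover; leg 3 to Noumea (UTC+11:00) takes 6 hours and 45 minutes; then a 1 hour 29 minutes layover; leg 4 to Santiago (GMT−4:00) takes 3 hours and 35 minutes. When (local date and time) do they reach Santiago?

Convert departure to UTC: 15:30 − 10:00 = 05:30 UTC on Jul 9.
Add 13 hours and 25 minutes leg 1 → 18:55 UTC.
Add 5 hours and 15 minutes layover in Seoul → 00:10 UTC (Jul 10).
Add 4 hours 20 minutes leg 2 → 04:30 UTC.
Add 2 hours 55 minutes layover in Oakridge City → 07:25 UTC.
Add 6 hours 45 minutes leg 3 → 14:10 UTC.
Add 1 hour 29 minutes layover in Noumea → 15:39 UTC.
Add 3 hours and 35 minutes leg 4 → 19:14 UTC.
Santiago is UTC−4:00, so local arrival = 19:14 − 4:00 = 15:14 on Jul 10.

15:14 on July 10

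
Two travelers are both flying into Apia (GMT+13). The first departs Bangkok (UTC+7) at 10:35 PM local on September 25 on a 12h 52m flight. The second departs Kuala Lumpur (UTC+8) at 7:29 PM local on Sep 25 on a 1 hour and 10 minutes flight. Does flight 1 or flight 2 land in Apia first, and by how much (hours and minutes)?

the second, by 15 hours 48 minutes

Flight 1 in UTC: 10:35 PM − 7:00 = 3:35 PM on Sep 25.
+12 hours and 52 minutes → arrive 4:27 AM UTC on Sep 26.
Flight 2 in UTC: 7:29 PM − 8:00 = 11:29 AM on Sep 25.
+1 hour 10 minutes → arrive 12:39 PM UTC on Sep 25.
Flight 2 lands earlier by 15 hours 48 minutes.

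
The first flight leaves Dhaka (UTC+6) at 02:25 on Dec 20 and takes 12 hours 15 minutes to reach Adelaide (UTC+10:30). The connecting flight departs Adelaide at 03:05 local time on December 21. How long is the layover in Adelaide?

Convert departure to UTC: 02:25 − 6:00 = 20:25 UTC on Dec 19.
Add 12 hours and 15 minutes flight time → 08:40 UTC (Dec 20).
Adelaide is UTC+10:30, so local arrival = 08:40 + 10:30 = 19:10 on Dec 20.
Layover = 03:05 − 19:10 (+1 day) = 7 hours 55 minutes.

7 hours 55 minutes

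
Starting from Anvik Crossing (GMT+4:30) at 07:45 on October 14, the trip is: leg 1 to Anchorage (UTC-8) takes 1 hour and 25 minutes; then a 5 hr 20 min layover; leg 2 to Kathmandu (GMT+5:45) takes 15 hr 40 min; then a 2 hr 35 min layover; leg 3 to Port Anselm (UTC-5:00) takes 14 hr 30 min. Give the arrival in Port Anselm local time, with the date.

13:45 on October 15

Convert departure to UTC: 07:45 − 4:30 = 03:15 UTC on Oct 14.
Add 1 hour 25 minutes leg 1 → 04:40 UTC.
Add 5 hours and 20 minutes layover in Anchorage → 10:00 UTC.
Add 15 hours and 40 minutes leg 2 → 01:40 UTC (Oct 15).
Add 2 hours 35 minutes layover in Kathmandu → 04:15 UTC.
Add 14 hours 30 minutes leg 3 → 18:45 UTC.
Port Anselm is UTC−5:00, so local arrival = 18:45 − 5:00 = 13:45 on Oct 15.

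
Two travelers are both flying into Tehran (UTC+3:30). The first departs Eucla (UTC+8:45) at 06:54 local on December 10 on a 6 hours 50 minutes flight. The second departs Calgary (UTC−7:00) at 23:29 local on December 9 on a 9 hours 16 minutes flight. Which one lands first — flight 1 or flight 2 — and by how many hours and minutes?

the first, by 10 hours 46 minutes

Flight 1 in UTC: 06:54 − 8:45 = 22:09 on Dec 9.
+6 hours and 50 minutes → arrive 04:59 UTC on Dec 10.
Flight 2 in UTC: 23:29 + 7:00 = 06:29 on Dec 10.
+9 hours 16 minutes → arrive 15:45 UTC on Dec 10.
Flight 1 lands earlier by 10 hours 46 minutes.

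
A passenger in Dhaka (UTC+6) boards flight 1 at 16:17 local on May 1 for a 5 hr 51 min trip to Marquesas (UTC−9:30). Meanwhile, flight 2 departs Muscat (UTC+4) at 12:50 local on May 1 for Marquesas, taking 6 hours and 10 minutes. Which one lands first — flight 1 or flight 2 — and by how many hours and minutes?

the second, by 1 hour 8 minutes

Flight 1 in UTC: 16:17 − 6:00 = 10:17 on May 1.
+5 hours and 51 minutes → arrive 16:08 UTC on May 1.
Flight 2 in UTC: 12:50 − 4:00 = 08:50 on May 1.
+6 hours 10 minutes → arrive 15:00 UTC on May 1.
Flight 2 lands earlier by 1 hour 8 minutes.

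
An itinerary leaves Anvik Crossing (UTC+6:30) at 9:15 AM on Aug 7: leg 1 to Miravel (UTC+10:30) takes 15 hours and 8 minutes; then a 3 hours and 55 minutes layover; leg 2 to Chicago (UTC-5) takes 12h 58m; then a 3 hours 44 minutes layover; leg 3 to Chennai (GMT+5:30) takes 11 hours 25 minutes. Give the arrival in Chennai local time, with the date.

Convert departure to UTC: 9:15 AM − 6:30 = 2:45 AM UTC on Aug 7.
Add 15 hours 8 minutes leg 1 → 5:53 PM UTC.
Add 3 hours 55 minutes layover in Miravel → 9:48 PM UTC.
Add 12 hours 58 minutes leg 2 → 10:46 AM UTC (Aug 8).
Add 3 hours and 44 minutes layover in Chicago → 2:30 PM UTC.
Add 11 hours 25 minutes leg 3 → 1:55 AM UTC (Aug 9).
Chennai is UTC+5:30, so local arrival = 1:55 AM + 5:30 = 7:25 AM on Aug 9.

7:25 AM on August 9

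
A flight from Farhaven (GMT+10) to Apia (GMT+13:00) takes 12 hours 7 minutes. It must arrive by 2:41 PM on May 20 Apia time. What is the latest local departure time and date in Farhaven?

Target arrival in UTC: 2:41 PM − 13:00 = 1:41 AM on May 20.
Subtract 12 hours 7 minutes → departure 1:34 PM UTC on May 19.
Farhaven is UTC+10:00: 1:34 PM + 10:00 = 11:34 PM on May 19.

11:34 PM on May 19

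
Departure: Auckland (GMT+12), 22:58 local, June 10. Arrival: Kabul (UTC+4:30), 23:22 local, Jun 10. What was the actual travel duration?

7 hours 54 minutes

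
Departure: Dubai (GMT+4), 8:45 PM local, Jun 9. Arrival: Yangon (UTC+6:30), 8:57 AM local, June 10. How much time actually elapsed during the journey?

Departure in UTC: 8:45 PM − 4:00 = 4:45 PM on Jun 9.
Arrival in UTC: 8:57 AM − 6:30 = 2:27 AM on Jun 10.
Elapsed = 2:27 AM − 4:45 PM (+1 day) = 9 hours 42 minutes.

9 hours 42 minutes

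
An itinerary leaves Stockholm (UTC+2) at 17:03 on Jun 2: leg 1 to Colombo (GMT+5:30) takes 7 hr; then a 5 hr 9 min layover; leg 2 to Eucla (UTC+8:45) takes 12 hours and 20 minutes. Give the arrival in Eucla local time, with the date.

00:17 on Jun 4

Convert departure to UTC: 17:03 − 2:00 = 15:03 UTC on Jun 2.
Add 7 hours leg 1 → 22:03 UTC.
Add 5 hours and 9 minutes layover in Colombo → 03:12 UTC (Jun 3).
Add 12 hours and 20 minutes leg 2 → 15:32 UTC.
Eucla is UTC+8:45, so local arrival = 15:32 + 8:45 = 00:17 on Jun 4.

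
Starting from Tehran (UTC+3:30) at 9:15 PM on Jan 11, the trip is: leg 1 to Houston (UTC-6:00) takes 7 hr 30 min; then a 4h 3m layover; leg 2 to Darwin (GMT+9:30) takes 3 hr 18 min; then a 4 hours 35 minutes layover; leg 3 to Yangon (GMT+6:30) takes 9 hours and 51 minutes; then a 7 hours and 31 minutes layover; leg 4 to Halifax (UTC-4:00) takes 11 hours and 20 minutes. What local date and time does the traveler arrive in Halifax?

1:53 PM on January 13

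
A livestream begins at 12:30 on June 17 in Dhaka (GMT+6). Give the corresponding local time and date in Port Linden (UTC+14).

20:30 on June 17

Port Linden is 8:00 ahead of Dhaka.
Shift by the zone difference: 12:30 + 8:00 = 20:30 on Jun 17 in Port Linden.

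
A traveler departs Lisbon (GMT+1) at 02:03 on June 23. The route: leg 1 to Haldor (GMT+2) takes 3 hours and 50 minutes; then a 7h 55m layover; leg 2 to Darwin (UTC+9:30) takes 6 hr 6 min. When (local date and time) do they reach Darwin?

Convert departure to UTC: 02:03 − 1:00 = 01:03 UTC on Jun 23.
Add 3 hours and 50 minutes leg 1 → 04:53 UTC.
Add 7 hours 55 minutes layover in Haldor → 12:48 UTC.
Add 6 hours 6 minutes leg 2 → 18:54 UTC.
Darwin is UTC+9:30, so local arrival = 18:54 + 9:30 = 04:24 on Jun 24.

04:24 on June 24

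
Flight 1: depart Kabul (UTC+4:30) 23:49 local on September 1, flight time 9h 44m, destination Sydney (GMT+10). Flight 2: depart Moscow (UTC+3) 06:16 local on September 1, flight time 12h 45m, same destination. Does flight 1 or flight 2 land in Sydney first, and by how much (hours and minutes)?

the second, by 13 hours 2 minutes

Flight 1 in UTC: 23:49 − 4:30 = 19:19 on Sep 1.
+9 hours and 44 minutes → arrive 05:03 UTC on Sep 2.
Flight 2 in UTC: 06:16 − 3:00 = 03:16 on Sep 1.
+12 hours and 45 minutes → arrive 16:01 UTC on Sep 1.
Flight 2 lands earlier by 13 hours 2 minutes.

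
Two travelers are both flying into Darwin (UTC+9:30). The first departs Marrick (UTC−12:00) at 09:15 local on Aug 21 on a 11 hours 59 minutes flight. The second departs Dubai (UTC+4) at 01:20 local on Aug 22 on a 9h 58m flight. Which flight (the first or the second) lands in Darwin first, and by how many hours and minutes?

Flight 1 in UTC: 09:15 + 12:00 = 21:15 on Aug 21.
+11 hours 59 minutes → arrive 09:14 UTC on Aug 22.
Flight 2 in UTC: 01:20 − 4:00 = 21:20 on Aug 21.
+9 hours 58 minutes → arrive 07:18 UTC on Aug 22.
Flight 2 lands earlier by 1 hour 56 minutes.

the second, by 1 hour 56 minutes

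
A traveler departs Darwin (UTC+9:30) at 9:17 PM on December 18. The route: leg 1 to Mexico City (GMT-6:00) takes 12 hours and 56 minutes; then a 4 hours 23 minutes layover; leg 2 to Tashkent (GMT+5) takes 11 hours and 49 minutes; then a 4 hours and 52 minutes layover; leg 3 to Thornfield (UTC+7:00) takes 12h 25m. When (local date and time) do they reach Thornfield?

5:12 PM on Dec 20

Convert departure to UTC: 9:17 PM − 9:30 = 11:47 AM UTC on Dec 18.
Add 12 hours 56 minutes leg 1 → 12:43 AM UTC (Dec 19).
Add 4 hours and 23 minutes layover in Mexico City → 5:06 AM UTC.
Add 11 hours 49 minutes leg 2 → 4:55 PM UTC.
Add 4 hours 52 minutes layover in Tashkent → 9:47 PM UTC.
Add 12 hours and 25 minutes leg 3 → 10:12 AM UTC (Dec 20).
Thornfield is UTC+7:00, so local arrival = 10:12 AM + 7:00 = 5:12 PM on Dec 20.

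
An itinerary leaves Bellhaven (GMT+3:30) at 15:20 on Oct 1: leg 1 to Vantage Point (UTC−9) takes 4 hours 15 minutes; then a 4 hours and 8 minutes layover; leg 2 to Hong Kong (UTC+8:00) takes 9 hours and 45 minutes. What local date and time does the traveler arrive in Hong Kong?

13:58 on October 2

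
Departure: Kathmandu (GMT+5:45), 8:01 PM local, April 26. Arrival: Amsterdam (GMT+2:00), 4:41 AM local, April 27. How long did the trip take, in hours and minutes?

12 hours 25 minutes

Departure in UTC: 8:01 PM − 5:45 = 2:16 PM on Apr 26.
Arrival in UTC: 4:41 AM − 2:00 = 2:41 AM on Apr 27.
Elapsed = 2:41 AM − 2:16 PM (+1 day) = 12 hours 25 minutes.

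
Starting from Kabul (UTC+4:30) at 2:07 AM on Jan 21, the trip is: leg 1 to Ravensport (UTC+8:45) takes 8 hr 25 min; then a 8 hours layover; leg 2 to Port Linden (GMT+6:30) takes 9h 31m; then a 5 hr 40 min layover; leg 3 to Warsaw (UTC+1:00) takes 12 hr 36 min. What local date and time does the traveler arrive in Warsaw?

6:49 PM on January 22

Convert departure to UTC: 2:07 AM − 4:30 = 9:37 PM UTC on Jan 20.
Add 8 hours and 25 minutes leg 1 → 6:02 AM UTC (Jan 21).
Add 8 hours layover in Ravensport → 2:02 PM UTC.
Add 9 hours and 31 minutes leg 2 → 11:33 PM UTC.
Add 5 hours 40 minutes layover in Port Linden → 5:13 AM UTC (Jan 22).
Add 12 hours and 36 minutes leg 3 → 5:49 PM UTC.
Warsaw is UTC+1:00, so local arrival = 5:49 PM + 1:00 = 6:49 PM on Jan 22.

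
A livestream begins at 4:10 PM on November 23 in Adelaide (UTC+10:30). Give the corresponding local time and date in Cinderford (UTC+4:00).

9:40 AM on November 23

In UTC: 4:10 PM − 10:30 = 5:40 AM on Nov 23.
Cinderford is UTC+4:00: 5:40 AM + 4:00 = 9:40 AM on Nov 23.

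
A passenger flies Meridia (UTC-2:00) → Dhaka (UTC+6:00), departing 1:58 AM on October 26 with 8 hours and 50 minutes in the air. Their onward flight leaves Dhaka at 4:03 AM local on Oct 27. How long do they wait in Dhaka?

9 hours 15 minutes

Convert departure to UTC: 1:58 AM + 2:00 = 3:58 AM UTC on Oct 26.
Add 8 hours 50 minutes flight time → 12:48 PM UTC.
Dhaka is UTC+6:00, so local arrival = 12:48 PM + 6:00 = 6:48 PM on Oct 26.
Layover = 4:03 AM − 6:48 PM (+1 day) = 9 hours 15 minutes.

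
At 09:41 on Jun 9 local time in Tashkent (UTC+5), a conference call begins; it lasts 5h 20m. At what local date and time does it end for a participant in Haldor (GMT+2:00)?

12:01 on Jun 9

Haldor is 3:00 behind Tashkent.
After 5 hours and 20 minutes it is 15:01 in Tashkent.
Shift by the zone difference: 15:01 − 3:00 = 12:01 on Jun 9 in Haldor.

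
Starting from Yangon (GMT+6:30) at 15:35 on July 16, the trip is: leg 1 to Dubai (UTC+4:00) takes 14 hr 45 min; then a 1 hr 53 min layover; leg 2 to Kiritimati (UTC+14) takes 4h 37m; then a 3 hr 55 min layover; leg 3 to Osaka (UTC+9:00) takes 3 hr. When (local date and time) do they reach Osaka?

22:15 on July 17

Convert departure to UTC: 15:35 − 6:30 = 09:05 UTC on Jul 16.
Add 14 hours 45 minutes leg 1 → 23:50 UTC.
Add 1 hour 53 minutes layover in Dubai → 01:43 UTC (Jul 17).
Add 4 hours and 37 minutes leg 2 → 06:20 UTC.
Add 3 hours and 55 minutes layover in Kiritimati → 10:15 UTC.
Add 3 hours leg 3 → 13:15 UTC.
Osaka is UTC+9:00, so local arrival = 13:15 + 9:00 = 22:15 on Jul 17.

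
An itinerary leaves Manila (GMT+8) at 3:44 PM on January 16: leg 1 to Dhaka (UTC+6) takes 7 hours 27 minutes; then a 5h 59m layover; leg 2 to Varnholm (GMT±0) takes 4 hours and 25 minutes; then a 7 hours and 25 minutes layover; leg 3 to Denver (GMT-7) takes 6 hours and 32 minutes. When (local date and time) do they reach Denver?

8:32 AM on January 17

Convert departure to UTC: 3:44 PM − 8:00 = 7:44 AM UTC on Jan 16.
Add 7 hours and 27 minutes leg 1 → 3:11 PM UTC.
Add 5 hours and 59 minutes layover in Dhaka → 9:10 PM UTC.
Add 4 hours 25 minutes leg 2 → 1:35 AM UTC (Jan 17).
Add 7 hours and 25 minutes layover in Varnholm → 9:00 AM UTC.
Add 6 hours and 32 minutes leg 3 → 3:32 PM UTC.
Denver is UTC−7:00, so local arrival = 3:32 PM − 7:00 = 8:32 AM on Jan 17.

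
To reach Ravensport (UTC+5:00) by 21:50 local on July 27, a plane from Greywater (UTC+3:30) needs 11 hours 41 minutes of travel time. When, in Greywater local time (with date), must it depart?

08:39 on Jul 27

Target arrival in UTC: 21:50 − 5:00 = 16:50 on Jul 27.
Subtract 11 hours and 41 minutes → departure 05:09 UTC on Jul 27.
Greywater is UTC+3:30: 05:09 + 3:30 = 08:39 on Jul 27.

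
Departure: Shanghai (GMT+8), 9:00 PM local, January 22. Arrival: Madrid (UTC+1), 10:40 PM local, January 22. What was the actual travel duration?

8 hours 40 minutes

Madrid is 7:00 behind Shanghai.
Clock-face elapsed time (ignoring zones) is 1 hour 40 minutes.
Actual elapsed = 1 hour 40 minutes + 7:00 = 8 hours 40 minutes.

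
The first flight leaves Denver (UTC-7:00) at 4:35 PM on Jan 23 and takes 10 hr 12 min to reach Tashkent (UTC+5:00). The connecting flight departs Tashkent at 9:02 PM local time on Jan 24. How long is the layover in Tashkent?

6 hours 15 minutes

Convert departure to UTC: 4:35 PM + 7:00 = 11:35 PM UTC on Jan 23.
Add 10 hours and 12 minutes flight time → 9:47 AM UTC (Jan 24).
Tashkent is UTC+5:00, so local arrival = 9:47 AM + 5:00 = 2:47 PM on Jan 24.
Layover = 9:02 PM − 2:47 PM = 6 hours 15 minutes.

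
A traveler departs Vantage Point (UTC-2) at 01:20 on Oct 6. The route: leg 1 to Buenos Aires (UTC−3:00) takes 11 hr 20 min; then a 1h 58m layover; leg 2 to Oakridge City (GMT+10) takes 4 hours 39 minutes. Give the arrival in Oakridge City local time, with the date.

07:17 on October 7

Convert departure to UTC: 01:20 + 2:00 = 03:20 UTC on Oct 6.
Add 11 hours 20 minutes leg 1 → 14:40 UTC.
Add 1 hour and 58 minutes layover in Buenos Aires → 16:38 UTC.
Add 4 hours 39 minutes leg 2 → 21:17 UTC.
Oakridge City is UTC+10:00, so local arrival = 21:17 + 10:00 = 07:17 on Oct 7.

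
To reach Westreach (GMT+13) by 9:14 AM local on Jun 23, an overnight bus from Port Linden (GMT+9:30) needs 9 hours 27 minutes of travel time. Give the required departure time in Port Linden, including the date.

8:17 PM on June 22

Target arrival in UTC: 9:14 AM − 13:00 = 8:14 PM on Jun 22.
Subtract 9 hours 27 minutes → departure 10:47 AM UTC on Jun 22.
Port Linden is UTC+9:30: 10:47 AM + 9:30 = 8:17 PM on Jun 22.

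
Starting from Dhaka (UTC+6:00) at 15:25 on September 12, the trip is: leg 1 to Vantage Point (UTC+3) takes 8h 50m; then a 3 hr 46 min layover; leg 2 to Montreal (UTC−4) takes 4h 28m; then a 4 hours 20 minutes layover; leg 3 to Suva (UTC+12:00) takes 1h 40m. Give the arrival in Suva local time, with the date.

Convert departure to UTC: 15:25 − 6:00 = 09:25 UTC on Sep 12.
Add 8 hours 50 minutes leg 1 → 18:15 UTC.
Add 3 hours and 46 minutes layover in Vantage Point → 22:01 UTC.
Add 4 hours 28 minutes leg 2 → 02:29 UTC (Sep 13).
Add 4 hours and 20 minutes layover in Montreal → 06:49 UTC.
Add 1 hour 40 minutes leg 3 → 08:29 UTC.
Suva is UTC+12:00, so local arrival = 08:29 + 12:00 = 20:29 on Sep 13.

20:29 on September 13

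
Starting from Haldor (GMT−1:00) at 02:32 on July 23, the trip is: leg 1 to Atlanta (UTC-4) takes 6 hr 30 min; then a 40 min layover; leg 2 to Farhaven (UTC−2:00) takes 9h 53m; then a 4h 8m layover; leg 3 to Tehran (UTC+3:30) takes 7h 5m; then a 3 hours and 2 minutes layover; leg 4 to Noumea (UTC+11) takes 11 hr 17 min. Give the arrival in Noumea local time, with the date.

Convert departure to UTC: 02:32 + 1:00 = 03:32 UTC on Jul 23.
Add 6 hours and 30 minutes leg 1 → 10:02 UTC.
Add 40 minutes layover in Atlanta → 10:42 UTC.
Add 9 hours and 53 minutes leg 2 → 20:35 UTC.
Add 4 hours 8 minutes layover in Farhaven → 00:43 UTC (Jul 24).
Add 7 hours 5 minutes leg 3 → 07:48 UTC.
Add 3 hours 2 minutes layover in Tehran → 10:50 UTC.
Add 11 hours and 17 minutes leg 4 → 22:07 UTC.
Noumea is UTC+11:00, so local arrival = 22:07 + 11:00 = 09:07 on Jul 25.

09:07 on July 25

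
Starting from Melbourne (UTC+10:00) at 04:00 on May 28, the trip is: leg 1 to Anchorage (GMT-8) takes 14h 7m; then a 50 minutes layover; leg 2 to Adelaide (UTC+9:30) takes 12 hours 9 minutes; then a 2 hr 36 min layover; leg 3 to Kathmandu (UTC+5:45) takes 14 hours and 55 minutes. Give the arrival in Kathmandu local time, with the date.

20:22 on May 29

Convert departure to UTC: 04:00 − 10:00 = 18:00 UTC on May 27.
Add 14 hours and 7 minutes leg 1 → 08:07 UTC (May 28).
Add 50 minutes layover in Anchorage → 08:57 UTC.
Add 12 hours 9 minutes leg 2 → 21:06 UTC.
Add 2 hours 36 minutes layover in Adelaide → 23:42 UTC.
Add 14 hours and 55 minutes leg 3 → 14:37 UTC (May 29).
Kathmandu is UTC+5:45, so local arrival = 14:37 + 5:45 = 20:22 on May 29.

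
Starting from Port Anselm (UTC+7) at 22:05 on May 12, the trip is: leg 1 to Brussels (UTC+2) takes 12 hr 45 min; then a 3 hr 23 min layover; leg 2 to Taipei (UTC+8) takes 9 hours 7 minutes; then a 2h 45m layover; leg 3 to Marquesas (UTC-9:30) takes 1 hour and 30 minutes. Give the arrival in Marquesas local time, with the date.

11:05 on May 13

Convert departure to UTC: 22:05 − 7:00 = 15:05 UTC on May 12.
Add 12 hours and 45 minutes leg 1 → 03:50 UTC (May 13).
Add 3 hours 23 minutes layover in Brussels → 07:13 UTC.
Add 9 hours and 7 minutes leg 2 → 16:20 UTC.
Add 2 hours and 45 minutes layover in Taipei → 19:05 UTC.
Add 1 hour and 30 minutes leg 3 → 20:35 UTC.
Marquesas is UTC−9:30, so local arrival = 20:35 − 9:30 = 11:05 on May 13.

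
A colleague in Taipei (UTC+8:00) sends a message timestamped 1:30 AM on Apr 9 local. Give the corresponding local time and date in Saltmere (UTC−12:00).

5:30 AM on April 8

In UTC: 1:30 AM − 8:00 = 5:30 PM on Apr 8.
Saltmere is UTC−12:00: 5:30 PM − 12:00 = 5:30 AM on Apr 8.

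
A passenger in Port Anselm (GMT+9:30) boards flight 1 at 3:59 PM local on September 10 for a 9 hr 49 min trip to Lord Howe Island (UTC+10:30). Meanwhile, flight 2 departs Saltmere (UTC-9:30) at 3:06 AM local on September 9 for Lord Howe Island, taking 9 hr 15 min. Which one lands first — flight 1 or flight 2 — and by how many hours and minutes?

Flight 1 in UTC: 3:59 PM − 9:30 = 6:29 AM on Sep 10.
+9 hours 49 minutes → arrive 4:18 PM UTC on Sep 10.
Flight 2 in UTC: 3:06 AM + 9:30 = 12:36 PM on Sep 9.
+9 hours and 15 minutes → arrive 9:51 PM UTC on Sep 9.
Flight 2 lands earlier by 18 hours 27 minutes.

the second, by 18 hours 27 minutes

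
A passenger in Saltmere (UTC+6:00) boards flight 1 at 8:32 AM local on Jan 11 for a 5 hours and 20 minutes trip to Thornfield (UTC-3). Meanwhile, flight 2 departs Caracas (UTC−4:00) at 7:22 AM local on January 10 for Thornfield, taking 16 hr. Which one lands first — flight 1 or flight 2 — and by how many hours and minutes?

the second, by 4 hours 30 minutes

Flight 1 in UTC: 8:32 AM − 6:00 = 2:32 AM on Jan 11.
+5 hours and 20 minutes → arrive 7:52 AM UTC on Jan 11.
Flight 2 in UTC: 7:22 AM + 4:00 = 11:22 AM on Jan 10.
+16 hours → arrive 3:22 AM UTC on Jan 11.
Flight 2 lands earlier by 4 hours 30 minutes.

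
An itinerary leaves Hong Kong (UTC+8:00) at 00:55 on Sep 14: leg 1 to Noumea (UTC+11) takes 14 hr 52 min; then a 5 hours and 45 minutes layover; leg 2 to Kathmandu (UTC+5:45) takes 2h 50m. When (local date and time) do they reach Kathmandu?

22:07 on Sep 14

Convert departure to UTC: 00:55 − 8:00 = 16:55 UTC on Sep 13.
Add 14 hours 52 minutes leg 1 → 07:47 UTC (Sep 14).
Add 5 hours and 45 minutes layover in Noumea → 13:32 UTC.
Add 2 hours 50 minutes leg 2 → 16:22 UTC.
Kathmandu is UTC+5:45, so local arrival = 16:22 + 5:45 = 22:07 on Sep 14.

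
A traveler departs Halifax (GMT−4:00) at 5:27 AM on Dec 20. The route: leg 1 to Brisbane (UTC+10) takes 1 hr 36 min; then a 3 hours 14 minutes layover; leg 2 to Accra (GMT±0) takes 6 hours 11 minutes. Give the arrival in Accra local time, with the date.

Convert departure to UTC: 5:27 AM + 4:00 = 9:27 AM UTC on Dec 20.
Add 1 hour 36 minutes leg 1 → 11:03 AM UTC.
Add 3 hours 14 minutes layover in Brisbane → 2:17 PM UTC.
Add 6 hours 11 minutes leg 2 → 8:28 PM UTC.
Accra is UTC+0, so local arrival is the same: 8:28 PM on Dec 20.

8:28 PM on Dec 20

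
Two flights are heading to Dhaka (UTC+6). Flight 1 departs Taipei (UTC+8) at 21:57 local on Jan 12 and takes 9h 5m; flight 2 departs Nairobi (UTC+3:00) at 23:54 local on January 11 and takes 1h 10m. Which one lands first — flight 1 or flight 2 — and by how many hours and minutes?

the second, by 24 hours 58 minutes

Flight 1 in UTC: 21:57 − 8:00 = 13:57 on Jan 12.
+9 hours and 5 minutes → arrive 23:02 UTC on Jan 12.
Flight 2 in UTC: 23:54 − 3:00 = 20:54 on Jan 11.
+1 hour 10 minutes → arrive 22:04 UTC on Jan 11.
Flight 2 lands earlier by 24 hours 58 minutes.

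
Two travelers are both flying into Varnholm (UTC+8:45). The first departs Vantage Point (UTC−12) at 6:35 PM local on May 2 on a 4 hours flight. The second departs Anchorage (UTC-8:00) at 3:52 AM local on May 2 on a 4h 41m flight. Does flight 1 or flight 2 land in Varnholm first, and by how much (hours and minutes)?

Flight 1 in UTC: 6:35 PM + 12:00 = 6:35 AM on May 3.
+4 hours → arrive 10:35 AM UTC on May 3.
Flight 2 in UTC: 3:52 AM + 8:00 = 11:52 AM on May 2.
+4 hours 41 minutes → arrive 4:33 PM UTC on May 2.
Flight 2 lands earlier by 18 hours 2 minutes.

the second, by 18 hours 2 minutes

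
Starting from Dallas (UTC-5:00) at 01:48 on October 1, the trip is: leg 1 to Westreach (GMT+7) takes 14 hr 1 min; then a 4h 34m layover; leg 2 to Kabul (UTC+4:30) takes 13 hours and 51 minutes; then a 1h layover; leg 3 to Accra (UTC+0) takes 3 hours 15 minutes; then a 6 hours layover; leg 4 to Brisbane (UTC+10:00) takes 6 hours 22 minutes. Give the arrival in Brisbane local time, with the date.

17:51 on October 3

Convert departure to UTC: 01:48 + 5:00 = 06:48 UTC on Oct 1.
Add 14 hours 1 minute leg 1 → 20:49 UTC.
Add 4 hours and 34 minutes layover in Westreach → 01:23 UTC (Oct 2).
Add 13 hours 51 minutes leg 2 → 15:14 UTC.
Add 1 hour layover in Kabul → 16:14 UTC.
Add 3 hours and 15 minutes leg 3 → 19:29 UTC.
Add 6 hours layover in Accra → 01:29 UTC (Oct 3).
Add 6 hours and 22 minutes leg 4 → 07:51 UTC.
Brisbane is UTC+10:00, so local arrival = 07:51 + 10:00 = 17:51 on Oct 3.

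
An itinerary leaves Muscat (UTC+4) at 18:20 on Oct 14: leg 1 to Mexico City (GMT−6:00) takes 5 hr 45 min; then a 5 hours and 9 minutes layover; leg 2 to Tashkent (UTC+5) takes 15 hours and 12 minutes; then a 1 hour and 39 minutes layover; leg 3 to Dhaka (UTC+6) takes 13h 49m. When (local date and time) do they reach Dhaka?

Convert departure to UTC: 18:20 − 4:00 = 14:20 UTC on Oct 14.
Add 5 hours 45 minutes leg 1 → 20:05 UTC.
Add 5 hours 9 minutes layover in Mexico City → 01:14 UTC (Oct 15).
Add 15 hours and 12 minutes leg 2 → 16:26 UTC.
Add 1 hour 39 minutes layover in Tashkent → 18:05 UTC.
Add 13 hours and 49 minutes leg 3 → 07:54 UTC (Oct 16).
Dhaka is UTC+6:00, so local arrival = 07:54 + 6:00 = 13:54 on Oct 16.

13:54 on October 16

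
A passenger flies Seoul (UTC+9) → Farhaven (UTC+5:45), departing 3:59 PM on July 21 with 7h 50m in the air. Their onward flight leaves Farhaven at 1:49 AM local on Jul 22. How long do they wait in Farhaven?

5 hours 15 minutes

Convert departure to UTC: 3:59 PM − 9:00 = 6:59 AM UTC on Jul 21.
Add 7 hours and 50 minutes flight time → 2:49 PM UTC.
Farhaven is UTC+5:45, so local arrival = 2:49 PM + 5:45 = 8:34 PM on Jul 21.
Layover = 1:49 AM − 8:34 PM (+1 day) = 5 hours 15 minutes.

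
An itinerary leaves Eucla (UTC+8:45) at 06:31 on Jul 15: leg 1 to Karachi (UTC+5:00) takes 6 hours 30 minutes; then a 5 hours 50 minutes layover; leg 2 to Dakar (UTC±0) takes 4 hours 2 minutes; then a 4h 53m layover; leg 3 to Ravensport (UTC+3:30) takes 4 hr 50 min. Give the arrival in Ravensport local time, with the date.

03:21 on July 16

Convert departure to UTC: 06:31 − 8:45 = 21:46 UTC on Jul 14.
Add 6 hours and 30 minutes leg 1 → 04:16 UTC (Jul 15).
Add 5 hours 50 minutes layover in Karachi → 10:06 UTC.
Add 4 hours and 2 minutes leg 2 → 14:08 UTC.
Add 4 hours 53 minutes layover in Dakar → 19:01 UTC.
Add 4 hours and 50 minutes leg 3 → 23:51 UTC.
Ravensport is UTC+3:30, so local arrival = 23:51 + 3:30 = 03:21 on Jul 16.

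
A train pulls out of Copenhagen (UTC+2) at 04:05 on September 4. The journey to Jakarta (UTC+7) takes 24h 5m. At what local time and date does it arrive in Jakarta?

09:10 on Sep 5

Convert departure to UTC: 04:05 − 2:00 = 02:05 UTC on Sep 4.
Add 24 hours 5 minutes travel time → 02:10 UTC (Sep 5).
Jakarta is UTC+7:00, so local arrival = 02:10 + 7:00 = 09:10 on Sep 5.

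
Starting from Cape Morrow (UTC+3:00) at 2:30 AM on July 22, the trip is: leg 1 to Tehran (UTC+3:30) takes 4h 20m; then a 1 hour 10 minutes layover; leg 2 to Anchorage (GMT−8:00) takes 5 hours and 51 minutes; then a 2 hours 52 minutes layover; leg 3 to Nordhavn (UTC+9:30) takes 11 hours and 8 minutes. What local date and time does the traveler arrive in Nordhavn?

10:21 AM on Jul 23

Convert departure to UTC: 2:30 AM − 3:00 = 11:30 PM UTC on Jul 21.
Add 4 hours 20 minutes leg 1 → 3:50 AM UTC (Jul 22).
Add 1 hour 10 minutes layover in Tehran → 5:00 AM UTC.
Add 5 hours and 51 minutes leg 2 → 10:51 AM UTC.
Add 2 hours 52 minutes layover in Anchorage → 1:43 PM UTC.
Add 11 hours 8 minutes leg 3 → 12:51 AM UTC (Jul 23).
Nordhavn is UTC+9:30, so local arrival = 12:51 AM + 9:30 = 10:21 AM on Jul 23.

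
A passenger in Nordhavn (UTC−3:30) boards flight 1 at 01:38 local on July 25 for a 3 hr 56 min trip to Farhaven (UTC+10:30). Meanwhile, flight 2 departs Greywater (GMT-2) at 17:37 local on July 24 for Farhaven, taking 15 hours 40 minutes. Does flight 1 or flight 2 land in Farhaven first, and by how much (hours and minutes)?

Flight 1 in UTC: 01:38 + 3:30 = 05:08 on Jul 25.
+3 hours and 56 minutes → arrive 09:04 UTC on Jul 25.
Flight 2 in UTC: 17:37 + 2:00 = 19:37 on Jul 24.
+15 hours and 40 minutes → arrive 11:17 UTC on Jul 25.
Flight 1 lands earlier by 2 hours 13 minutes.

the first, by 2 hours 13 minutes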